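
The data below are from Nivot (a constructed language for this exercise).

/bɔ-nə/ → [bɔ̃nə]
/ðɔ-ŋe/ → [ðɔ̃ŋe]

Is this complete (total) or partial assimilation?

The vowel /ɔ/ surfaces as nasalised [ɔ̃] next to the following nasal /n/ — it has acquired the [+nasal] feature of its neighbour.
The other form shows the same pattern: /ɔ/ → [ɔ̃] before /ŋ/ — each time a vowel is nasalised next to a following nasal.

partial assimilation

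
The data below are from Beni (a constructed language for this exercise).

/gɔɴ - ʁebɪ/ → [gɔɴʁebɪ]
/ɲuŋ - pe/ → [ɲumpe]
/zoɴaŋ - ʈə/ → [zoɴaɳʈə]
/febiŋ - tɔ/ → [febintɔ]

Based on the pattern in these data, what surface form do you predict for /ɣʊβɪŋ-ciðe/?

The data show regressive place assimilation: /ŋ/ → [m] before /p/; /ŋ/ → [ɳ] before /ʈ/; /ŋ/ → [n] before /t/. In each pair only place changes, matching the following consonant, while manner and voice stay constant.
No alternation appears in [gɔɴʁebɪ]: there the adjacent consonants already agree in place (/ɴ/ and /ʁ/ are both uvular), so this form is consistent with the same rule.
/ŋ/ is a voiced velar nasal. The following trigger /c/ is palatal, so /ŋ/ must become palatal as well.
The voiced palatal nasal is [ɲ], so /ŋ/ → [ɲ].

[ɣʊβɪɲciðe]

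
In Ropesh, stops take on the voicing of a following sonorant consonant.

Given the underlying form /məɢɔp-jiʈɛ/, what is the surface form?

[məɢɔbjiʈɛ]

The rule targets /p/ (voiceless bilabial stop), which sits before the trigger /j/ (voiced).
A voiced bilabial stop is [b], so the surface segment is [b].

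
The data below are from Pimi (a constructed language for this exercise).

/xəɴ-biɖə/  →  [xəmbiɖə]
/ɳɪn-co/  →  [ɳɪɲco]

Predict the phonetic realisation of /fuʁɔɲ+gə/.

[fuʁɔŋgə]

The data show regressive place assimilation: /ɴ/ → [m] before /b/; /n/ → [ɲ] before /c/. In each pair only place changes, matching the following consonant, while manner and voice stay constant.
The rule targets /ɲ/ (voiced palatal nasal), which sits before the trigger /g/ (velar).
Changing only its place to velar gives [ŋ] — the voiced velar nasal.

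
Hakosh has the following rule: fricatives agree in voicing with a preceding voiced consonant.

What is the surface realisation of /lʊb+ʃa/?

[lʊbʒa]

/ʃ/ is a voiceless postalveolar fricative. The preceding trigger /b/ is voiced, so /ʃ/ must become voiced as well.
Changing only its voicing to voiced gives [ʒ] — the voiced postalveolar fricative.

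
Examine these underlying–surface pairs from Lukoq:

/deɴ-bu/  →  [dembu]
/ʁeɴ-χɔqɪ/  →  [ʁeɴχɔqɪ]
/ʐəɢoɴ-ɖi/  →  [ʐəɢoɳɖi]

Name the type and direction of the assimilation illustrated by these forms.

Underlying /ɴ/ is realised as [m] next to /b/; /b/ itself does not change.
The change uvular → bilabial matches the place of the following /b/, identifying this as place assimilation.
Manner and voice are unchanged, so the assimilation is partial, not total.
The same holds elsewhere in the data: /ɴ/ → [ɳ] before /ɖ/ (uvular → retroflex, matching retroflex) — only place changes, and always toward the following segment.
Nothing changes in [ʁeɴχɔqɪ]: there the adjacent consonants already agree in place (/ɴ/ and /χ/ are both uvular), so this form is consistent with the same rule.
The trigger is the following segment, so the direction is regressive (anticipatory).

regressive place assimilation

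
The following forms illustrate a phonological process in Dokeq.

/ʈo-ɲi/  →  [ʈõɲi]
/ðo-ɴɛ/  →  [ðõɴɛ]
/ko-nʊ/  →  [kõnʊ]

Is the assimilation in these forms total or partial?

partial assimilation

The vowel /o/ surfaces as nasalised [õ] next to the following nasal /ɲ/ — it has acquired the [+nasal] feature of its neighbour.
The other forms show the same pattern: /o/ → [õ] before /ɴ/; /o/ → [õ] before /n/ — each time a vowel is nasalised next to a following nasal.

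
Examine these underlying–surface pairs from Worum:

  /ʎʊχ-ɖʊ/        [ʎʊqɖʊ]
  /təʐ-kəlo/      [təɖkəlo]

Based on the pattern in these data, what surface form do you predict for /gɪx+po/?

[gɪkpo]

The data show regressive manner assimilation: /χ/ → [q] before /ɖ/; /ʐ/ → [ɖ] before /k/. In each pair only manner changes, matching the following consonant, while place and voice stay constant.
/x/ is a voiceless velar fricative. The following trigger /p/ is a stop, so /x/ must become a stop as well.
A voiceless velar stop is [k], so the surface segment is [k].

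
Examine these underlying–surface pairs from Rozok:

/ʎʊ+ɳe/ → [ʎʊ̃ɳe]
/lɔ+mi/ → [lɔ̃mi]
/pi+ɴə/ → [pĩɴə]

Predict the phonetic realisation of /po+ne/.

The data show regressive nasality assimilation (vowel nasalisation): /ʊ/ → [ʊ̃] before /ɳ/; /ɔ/ → [ɔ̃] before /m/; /i/ → [ĩ] before /ɴ/ — a vowel is nasalised by an immediately following nasal consonant.
/o/ sits next to the nasal /n/ and is therefore nasalised to [õ].

[põne]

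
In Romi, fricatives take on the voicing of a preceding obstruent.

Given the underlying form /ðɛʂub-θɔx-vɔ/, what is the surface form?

/θ/ is a voiceless dental fricative. The preceding trigger /b/ is voiced, so /θ/ must become voiced as well.
The voiced dental fricative is [ð], so /θ/ → [ð].
The same rule applies at the second boundary: /v/ → [f] next to /x/.

[ðɛʂubðɔxfɔ]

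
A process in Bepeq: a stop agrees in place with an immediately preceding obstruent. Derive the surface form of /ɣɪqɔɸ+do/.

[ɣɪqɔɸbo]

The rule targets /d/ (voiced alveolar stop), which sits after the trigger /ɸ/ (bilabial).
The voiced bilabial stop is [b], so /d/ → [b].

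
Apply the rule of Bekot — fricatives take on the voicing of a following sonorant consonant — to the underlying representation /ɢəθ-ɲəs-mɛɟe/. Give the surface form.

/θ/ is a voiceless dental fricative. The following trigger /ɲ/ is voiced, so /θ/ must become voiced as well.
The voiced dental fricative is [ð], so /θ/ → [ð].
The same rule applies at the second boundary: /s/ → [z] next to /m/.

[ɢəðɲəzmɛɟe]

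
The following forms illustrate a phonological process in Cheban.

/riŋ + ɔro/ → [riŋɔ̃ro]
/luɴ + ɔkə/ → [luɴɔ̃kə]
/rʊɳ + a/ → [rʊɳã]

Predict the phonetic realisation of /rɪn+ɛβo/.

The data show progressive nasality assimilation (vowel nasalisation): /ɔ/ → [ɔ̃] after /ŋ/; /ɔ/ → [ɔ̃] after /ɴ/; /a/ → [ã] after /ɳ/ — a vowel is nasalised by an immediately preceding nasal consonant.
/ɛ/ sits next to the nasal /n/ and is therefore nasalised to [ɛ̃].

[rɪnɛ̃βo]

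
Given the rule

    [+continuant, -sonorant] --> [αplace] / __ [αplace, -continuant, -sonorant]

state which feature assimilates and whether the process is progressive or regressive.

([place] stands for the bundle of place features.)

The shared variable α links the value of the place features (abbreviated [place]) on the target to the same value on the neighbouring segment, so place is the feature that assimilates.
The conditioning segment sits to the right of the focus bar, meaning the trigger follows the segment that changes — regressive assimilation.

regressive place assimilation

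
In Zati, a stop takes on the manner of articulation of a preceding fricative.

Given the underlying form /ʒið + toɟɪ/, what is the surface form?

/t/ is a voiceless alveolar stop. The preceding trigger /ð/ is a fricative, so /t/ must become a fricative as well.
A voiceless alveolar fricative is [s], so the surface segment is [s].

[ʒiðsoɟɪ]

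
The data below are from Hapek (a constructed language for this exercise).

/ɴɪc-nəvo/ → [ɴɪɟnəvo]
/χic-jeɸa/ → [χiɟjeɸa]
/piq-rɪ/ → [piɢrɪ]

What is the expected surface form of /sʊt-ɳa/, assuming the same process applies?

[sʊdɳa]

The data show regressive voicing assimilation: /c/ → [ɟ] before /n/; /c/ → [ɟ] before /j/; /q/ → [ɢ] before /r/. In each pair only voicing changes, matching the following consonant, while place and manner stay constant.
The rule targets /t/ (voiceless alveolar stop), which sits before the trigger /ɳ/ (voiced).
A voiced alveolar stop is [d], so the surface segment is [d].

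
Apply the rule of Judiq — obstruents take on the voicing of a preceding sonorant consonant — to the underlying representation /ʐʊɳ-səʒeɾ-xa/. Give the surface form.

[ʐʊɳzəʒeɾɣa]

/s/ is a voiceless alveolar fricative. The preceding trigger /ɳ/ is voiced, so /s/ must become voiced as well.
A voiced alveolar fricative is [z], so the surface segment is [z].
At the second juncture, /x/ likewise becomes [ɣ] adjacent to /ɾ/.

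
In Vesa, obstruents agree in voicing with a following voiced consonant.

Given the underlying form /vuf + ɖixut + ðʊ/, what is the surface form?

[vuvɖixudðʊ]

/f/ is a voiceless labiodental fricative. The following trigger /ɖ/ is voiced, so /f/ must become voiced as well.
A voiced labiodental fricative is [v], so the surface segment is [v].
At the second juncture, /t/ likewise becomes [d] adjacent to /ð/.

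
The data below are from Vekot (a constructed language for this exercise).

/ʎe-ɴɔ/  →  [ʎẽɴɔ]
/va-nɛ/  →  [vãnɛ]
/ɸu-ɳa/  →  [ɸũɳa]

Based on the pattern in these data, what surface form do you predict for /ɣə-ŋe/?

[ɣə̃ŋe]

The data show regressive nasality assimilation (vowel nasalisation): /e/ → [ẽ] before /ɴ/; /a/ → [ã] before /n/; /u/ → [ũ] before /ɳ/ — a vowel is nasalised by an immediately following nasal consonant.
The vowel /ə/ is adjacent to the following nasal /ŋ/, so it acquires [+nasal] and surfaces as [ə̃].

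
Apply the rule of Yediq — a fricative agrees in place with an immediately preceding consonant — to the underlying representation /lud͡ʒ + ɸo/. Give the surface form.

[lud͡ʒʃo]

/ɸ/ is a voiceless bilabial fricative. The preceding trigger /d͡ʒ/ is postalveolar, so /ɸ/ must become postalveolar as well.
Changing only its place to postalveolar gives [ʃ] — the voiceless postalveolar fricative.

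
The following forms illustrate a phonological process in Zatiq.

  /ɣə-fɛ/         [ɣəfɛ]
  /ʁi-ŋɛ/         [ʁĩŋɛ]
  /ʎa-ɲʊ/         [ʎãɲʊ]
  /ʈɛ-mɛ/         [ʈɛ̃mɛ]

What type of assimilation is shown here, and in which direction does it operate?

The vowel /i/ surfaces as nasalised [ĩ] next to the following nasal /ŋ/ — it has acquired the [+nasal] feature of its neighbour.
Likewise in the remaining data: /a/ → [ã] before /ɲ/; /ɛ/ → [ɛ̃] before /m/ — each time a vowel is nasalised next to a following nasal.
No change occurs in [ɣəfɛ] because the vowel at the boundary is adjacent to an oral consonant, not a nasal (/ə/ next to /f/).
Because the conditioning nasal is to the right of the vowel that changes, the process is regressive (anticipatory).

regressive nasality assimilation (vowel nasalisation)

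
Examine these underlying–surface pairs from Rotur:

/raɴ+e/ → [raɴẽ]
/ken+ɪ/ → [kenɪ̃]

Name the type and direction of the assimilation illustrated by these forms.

The vowel /e/ surfaces as nasalised [ẽ] next to the preceding nasal /ɴ/ — it has acquired the [+nasal] feature of its neighbour.
Likewise in the remaining data: /ɪ/ → [ɪ̃] after /n/ — each time a vowel is nasalised next to a preceding nasal.
Because the conditioning nasal is to the left of the vowel that changes, the process is progressive (perseverative).

progressive nasality assimilation (vowel nasalisation)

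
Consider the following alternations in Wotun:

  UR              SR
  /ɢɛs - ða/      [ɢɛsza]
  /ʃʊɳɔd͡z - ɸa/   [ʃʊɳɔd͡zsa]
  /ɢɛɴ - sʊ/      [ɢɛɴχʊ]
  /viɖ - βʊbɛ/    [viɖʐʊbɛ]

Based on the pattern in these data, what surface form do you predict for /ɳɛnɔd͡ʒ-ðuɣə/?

The data show progressive place assimilation: /ð/ → [z] after /s/; /ɸ/ → [s] after /d͡z/; /s/ → [χ] after /ɴ/; /β/ → [ʐ] after /ɖ/. In each pair only place changes, matching the preceding consonant, while manner and voice stay constant.
/ð/ is a voiced dental fricative. The preceding trigger /d͡ʒ/ is postalveolar, so /ð/ must become postalveolar as well.
The voiced postalveolar fricative is [ʒ], so /ð/ → [ʒ].

[ɳɛnɔd͡ʒʒuɣə]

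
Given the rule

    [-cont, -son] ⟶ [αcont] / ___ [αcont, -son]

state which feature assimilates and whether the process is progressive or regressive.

The shared variable α links the value of [cont] on the target to that of the neighbouring obstruent. [cont] distinguishes stops from fricatives — a manner-of-articulation feature — so this is manner assimilation.
Since the environment is written after the underscore, the trigger follows the target; the direction is regressive.

regressive manner assimilation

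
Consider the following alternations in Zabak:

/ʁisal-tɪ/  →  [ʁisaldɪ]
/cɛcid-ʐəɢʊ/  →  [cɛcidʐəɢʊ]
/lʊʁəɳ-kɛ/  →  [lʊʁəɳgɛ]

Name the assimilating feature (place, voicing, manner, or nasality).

Underlying /t/ is realised as [d] next to /l/; /l/ itself does not change.
The change voiceless → voiced matches the voicing of the preceding /l/, identifying this as voicing assimilation.
Checking the remaining alternation: /k/ → [g] after /ɳ/ (voiceless → voiced, matching voiced) — only voicing changes, and always toward the preceding segment.
No alternation appears in [cɛcidʐəɢʊ]: there the adjacent consonants already agree in voicing (/ʐ/ and /d/ are both voiced), so this form is consistent with the same rule.

voicing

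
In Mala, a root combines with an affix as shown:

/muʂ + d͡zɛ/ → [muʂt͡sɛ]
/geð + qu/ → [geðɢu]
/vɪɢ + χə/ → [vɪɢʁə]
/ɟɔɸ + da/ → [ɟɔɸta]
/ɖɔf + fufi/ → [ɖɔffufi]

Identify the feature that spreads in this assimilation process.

Underlying /d͡z/ is realised as [t͡s] next to /ʂ/; /ʂ/ itself does not change.
/d͡z/ is voiced while /ʂ/ is voiceless; the output [t͡s] is voiceless, matching the trigger — so the feature that spreads is voicing.
The same holds elsewhere in the data: /q/ → [ɢ] after /ð/ (voiceless → voiced, matching voiced); /χ/ → [ʁ] after /ɢ/ (voiceless → voiced, matching voiced); /d/ → [t] after /ɸ/ (voiced → voiceless, matching voiceless) — only voicing changes, and always toward the preceding segment.
Nothing changes in [ɖɔffufi]: there the adjacent consonants already agree in voicing (/f/ and /f/ are both voiceless), so this form is consistent with the same rule.

voicing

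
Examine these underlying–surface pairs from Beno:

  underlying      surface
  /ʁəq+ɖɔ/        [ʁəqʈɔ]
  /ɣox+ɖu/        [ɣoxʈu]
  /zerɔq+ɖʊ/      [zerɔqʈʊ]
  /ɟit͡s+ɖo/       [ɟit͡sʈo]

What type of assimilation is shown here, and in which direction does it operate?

progressive voicing assimilation

The segment that alternates is /ɖ/, which surfaces as [ʈ] when adjacent to /q/.
The change voiced → voiceless matches the voicing of the preceding /q/, identifying this as voicing assimilation.
Place and manner are unchanged, so the assimilation is partial, not total.
The other alternating forms pattern the same way: /ɖ/ → [ʈ] after /x/ (voiced → voiceless, matching voiceless); /ɖ/ → [ʈ] after /t͡s/ (voiced → voiceless, matching voiceless) — only voicing changes, and always toward the preceding segment.
The trigger is the preceding segment, so the direction is progressive (perseverative).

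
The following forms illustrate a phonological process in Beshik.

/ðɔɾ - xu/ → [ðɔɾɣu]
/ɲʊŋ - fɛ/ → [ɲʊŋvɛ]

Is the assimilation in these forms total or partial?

partial assimilation

Comparing underlying and surface forms, /x/ → [ɣ] is the alternation; the neighbouring /ɾ/ is constant.
/x/ is voiceless while /ɾ/ is voiced; the output [ɣ] is voiced, matching the trigger — so the feature that spreads is voicing.
Place and manner are unchanged, so the assimilation is partial, not total.
The other alternating form patterns the same way: /f/ → [v] after /ŋ/ (voiceless → voiced, matching voiced) — only voicing changes, and always toward the preceding segment.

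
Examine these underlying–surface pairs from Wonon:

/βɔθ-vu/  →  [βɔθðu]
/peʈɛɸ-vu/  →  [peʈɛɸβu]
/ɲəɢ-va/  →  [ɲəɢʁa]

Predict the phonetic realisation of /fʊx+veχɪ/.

[fʊxɣeχɪ]

The data show progressive place assimilation: /v/ → [ð] after /θ/; /v/ → [β] after /ɸ/; /v/ → [ʁ] after /ɢ/. In each pair only place changes, matching the preceding consonant, while manner and voice stay constant.
The rule targets /v/ (voiced labiodental fricative), which sits after the trigger /x/ (velar).
The voiced velar fricative is [ɣ], so /v/ → [ɣ].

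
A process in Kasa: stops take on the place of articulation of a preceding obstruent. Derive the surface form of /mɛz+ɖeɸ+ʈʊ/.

[mɛzdeɸpʊ]

/ɖ/ is a voiced retroflex stop. The preceding trigger /z/ is alveolar, so /ɖ/ must become alveolar as well.
The voiced alveolar stop is [d], so /ɖ/ → [d].
The same rule applies at the second boundary: /ʈ/ → [p] next to /ɸ/.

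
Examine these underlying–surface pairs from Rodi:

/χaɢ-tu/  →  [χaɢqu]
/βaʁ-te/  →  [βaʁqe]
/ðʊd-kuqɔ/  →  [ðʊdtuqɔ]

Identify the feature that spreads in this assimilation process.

Comparing underlying and surface forms, /t/ → [q] is the alternation; the neighbouring /ɢ/ is constant.
/t/ is alveolar while /ɢ/ is uvular; the output [q] is uvular, matching the trigger — so the feature that spreads is place.
Checking the remaining alternations: /t/ → [q] after /ʁ/ (alveolar → uvular, matching uvular); /k/ → [t] after /d/ (velar → alveolar, matching alveolar) — only place changes, and always toward the preceding segment.

place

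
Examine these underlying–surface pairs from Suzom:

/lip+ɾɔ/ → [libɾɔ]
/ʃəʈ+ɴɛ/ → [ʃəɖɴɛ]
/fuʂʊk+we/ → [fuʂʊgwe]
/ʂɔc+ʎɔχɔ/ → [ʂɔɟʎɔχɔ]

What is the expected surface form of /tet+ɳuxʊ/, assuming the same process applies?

[tedɳuxʊ]

The data show regressive voicing assimilation: /p/ → [b] before /ɾ/; /ʈ/ → [ɖ] before /ɴ/; /k/ → [g] before /w/; /c/ → [ɟ] before /ʎ/. In each pair only voicing changes, matching the following consonant, while place and manner stay constant.
The rule targets /t/ (voiceless alveolar stop), which sits before the trigger /ɳ/ (voiced).
A voiced alveolar stop is [d], so the surface segment is [d].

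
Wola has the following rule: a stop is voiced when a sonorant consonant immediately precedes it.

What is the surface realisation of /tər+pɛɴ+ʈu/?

The rule targets /p/ (voiceless bilabial stop), which sits after the trigger /r/ (voiced).
A voiced bilabial stop is [b], so the surface segment is [b].
The same rule applies at the second boundary: /ʈ/ → [ɖ] next to /ɴ/.

[tərbɛɴɖu]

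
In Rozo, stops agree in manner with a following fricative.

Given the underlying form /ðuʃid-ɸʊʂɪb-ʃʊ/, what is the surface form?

/d/ is a voiced alveolar stop. The following trigger /ɸ/ is a fricative, so /d/ must become a fricative as well.
Changing only its manner to fricative gives [z] — the voiced alveolar fricative.
At the second juncture, /b/ likewise becomes [β] adjacent to /ʃ/.

[ðuʃizɸʊʂɪβʃʊ]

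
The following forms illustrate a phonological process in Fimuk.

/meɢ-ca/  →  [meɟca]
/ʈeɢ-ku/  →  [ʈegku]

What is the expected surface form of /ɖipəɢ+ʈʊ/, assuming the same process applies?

The data show regressive place assimilation: /ɢ/ → [ɟ] before /c/; /ɢ/ → [g] before /k/. In each pair only place changes, matching the following consonant, while manner and voice stay constant.
/ɢ/ is a voiced uvular stop. The following trigger /ʈ/ is retroflex, so /ɢ/ must become retroflex as well.
A voiced retroflex stop is [ɖ], so the surface segment is [ɖ].

[ɖipəɖʈʊ]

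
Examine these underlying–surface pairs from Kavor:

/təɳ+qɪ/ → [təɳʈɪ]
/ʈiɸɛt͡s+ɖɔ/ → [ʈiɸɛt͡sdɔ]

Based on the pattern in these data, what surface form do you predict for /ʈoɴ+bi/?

The data show progressive place assimilation: /q/ → [ʈ] after /ɳ/; /ɖ/ → [d] after /t͡s/. In each pair only place changes, matching the preceding consonant, while manner and voice stay constant.
/b/ is a voiced bilabial stop. The preceding trigger /ɴ/ is uvular, so /b/ must become uvular as well.
A voiced uvular stop is [ɢ], so the surface segment is [ɢ].

[ʈoɴɢi]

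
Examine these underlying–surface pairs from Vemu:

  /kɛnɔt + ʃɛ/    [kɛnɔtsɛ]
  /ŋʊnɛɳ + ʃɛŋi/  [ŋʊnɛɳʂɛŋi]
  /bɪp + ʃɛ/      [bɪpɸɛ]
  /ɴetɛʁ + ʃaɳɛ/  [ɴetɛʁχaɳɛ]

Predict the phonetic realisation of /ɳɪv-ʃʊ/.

[ɳɪvfʊ]

The data show progressive place assimilation: /ʃ/ → [s] after /t/; /ʃ/ → [ʂ] after /ɳ/; /ʃ/ → [ɸ] after /p/; /ʃ/ → [χ] after /ʁ/. In each pair only place changes, matching the preceding consonant, while manner and voice stay constant.
The rule targets /ʃ/ (voiceless postalveolar fricative), which sits after the trigger /v/ (labiodental).
A voiceless labiodental fricative is [f], so the surface segment is [f].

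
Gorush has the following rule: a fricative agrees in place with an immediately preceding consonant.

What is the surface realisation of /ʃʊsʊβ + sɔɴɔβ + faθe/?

[ʃʊsʊβɸɔɴɔβɸaθe]

The rule targets /s/ (voiceless alveolar fricative), which sits after the trigger /β/ (bilabial).
A voiceless bilabial fricative is [ɸ], so the surface segment is [ɸ].
The same rule applies at the second boundary: /f/ → [ɸ] next to /β/.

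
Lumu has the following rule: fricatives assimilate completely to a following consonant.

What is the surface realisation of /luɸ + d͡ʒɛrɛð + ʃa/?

/ɸ/ is the segment targeted by the rule; it sits immediately before /d͡ʒ/, so it assimilates completely and surfaces as [d͡ʒ].
The same rule applies at the second boundary: /ð/ → [ʃ] next to /ʃ/.

[lud͡ʒd͡ʒɛrɛʃʃa]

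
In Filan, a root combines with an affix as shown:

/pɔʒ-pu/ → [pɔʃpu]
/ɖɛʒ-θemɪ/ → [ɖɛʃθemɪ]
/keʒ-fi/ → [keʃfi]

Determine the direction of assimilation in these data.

The segment that alternates is /ʒ/, which surfaces as [ʃ] when adjacent to /p/.
/ʒ/ is voiced while /p/ is voiceless; the output [ʃ] is voiceless, matching the trigger — so the feature that spreads is voicing.
Checking the remaining alternations: /ʒ/ → [ʃ] before /θ/ (voiced → voiceless, matching voiceless); /ʒ/ → [ʃ] before /f/ (voiced → voiceless, matching voiceless) — only voicing changes, and always toward the following segment.
Since the segment that changes precedes the conditioning segment, the assimilation is regressive.

regressive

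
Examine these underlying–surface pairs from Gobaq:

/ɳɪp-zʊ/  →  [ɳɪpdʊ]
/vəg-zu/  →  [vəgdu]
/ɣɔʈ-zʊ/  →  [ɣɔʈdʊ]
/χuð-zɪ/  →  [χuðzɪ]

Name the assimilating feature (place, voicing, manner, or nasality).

manner

Comparing underlying and surface forms, /z/ → [d] is the alternation; the neighbouring /p/ is constant.
The change fricative → stop matches the manner of the preceding /p/, identifying this as manner assimilation.
The same holds elsewhere in the data: /z/ → [d] after /g/ (fricative → stop, matching a stop); /z/ → [d] after /ʈ/ (fricative → stop, matching a stop) — only manner changes, and always toward the preceding segment.
No alternation appears in [χuðzɪ]: there the adjacent consonants already agree in manner (/z/ and /ð/ are both fricatives), so this form is consistent with the same rule.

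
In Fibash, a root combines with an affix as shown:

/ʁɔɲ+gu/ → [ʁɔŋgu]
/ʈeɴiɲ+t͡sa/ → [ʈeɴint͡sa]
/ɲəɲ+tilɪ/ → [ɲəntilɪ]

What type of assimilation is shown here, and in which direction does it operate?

regressive place assimilation

Comparing underlying and surface forms, /ɲ/ → [ŋ] is the alternation; the neighbouring /g/ is constant.
/ɲ/ is palatal while /g/ is velar; the output [ŋ] is velar, matching the trigger — so the feature that spreads is place.
Manner and voice are unchanged, so the assimilation is partial, not total.
The same holds elsewhere in the data: /ɲ/ → [n] before /t͡s/ (palatal → alveolar, matching alveolar); /ɲ/ → [n] before /t/ (palatal → alveolar, matching alveolar) — only place changes, and always toward the following segment.
The trigger is the following segment, so the direction is regressive (anticipatory).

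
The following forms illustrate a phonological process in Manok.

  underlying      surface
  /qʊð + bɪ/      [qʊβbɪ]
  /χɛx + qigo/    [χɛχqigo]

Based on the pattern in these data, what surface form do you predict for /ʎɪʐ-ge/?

The data show regressive place assimilation: /ð/ → [β] before /b/; /x/ → [χ] before /q/. In each pair only place changes, matching the following consonant, while manner and voice stay constant.
The rule targets /ʐ/ (voiced retroflex fricative), which sits before the trigger /g/ (velar).
The voiced velar fricative is [ɣ], so /ʐ/ → [ɣ].

[ʎɪɣge]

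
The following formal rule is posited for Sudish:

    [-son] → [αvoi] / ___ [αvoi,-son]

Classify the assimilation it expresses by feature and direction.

The rule copies [voi] from the environment onto the target, so the assimilating feature is voicing.
The conditioning segment sits to the right of the focus bar, meaning the trigger follows the segment that changes — regressive assimilation.

regressive voicing assimilation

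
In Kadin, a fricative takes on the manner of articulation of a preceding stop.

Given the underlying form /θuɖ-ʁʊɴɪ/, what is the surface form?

/ʁ/ is a voiced uvular fricative. The preceding trigger /ɖ/ is a stop, so /ʁ/ must become a stop as well.
Changing only its manner to stop gives [ɢ] — the voiced uvular stop.

[θuɖɢʊɴɪ]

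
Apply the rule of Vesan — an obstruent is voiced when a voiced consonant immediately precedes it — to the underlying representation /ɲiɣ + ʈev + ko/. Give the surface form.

[ɲiɣɖevgo]

The rule targets /ʈ/ (voiceless retroflex stop), which sits after the trigger /ɣ/ (voiced).
Changing only its voicing to voiced gives [ɖ] — the voiced retroflex stop.
The same rule applies at the second boundary: /k/ → [g] next to /v/.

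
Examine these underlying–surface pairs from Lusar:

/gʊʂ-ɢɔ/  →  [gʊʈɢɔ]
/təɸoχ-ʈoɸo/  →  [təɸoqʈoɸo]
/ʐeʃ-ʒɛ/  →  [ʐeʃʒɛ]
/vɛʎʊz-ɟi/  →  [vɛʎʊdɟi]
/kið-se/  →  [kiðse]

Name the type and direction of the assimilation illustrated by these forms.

regressive manner assimilation

The segment that alternates is /ʂ/, which surfaces as [ʈ] when adjacent to /ɢ/.
/ʂ/ is a fricative while /ɢ/ is a stop; the output [ʈ] is a stop, matching the trigger — so the feature that spreads is manner.
Place and voice are unchanged, so the assimilation is partial, not total.
The same holds elsewhere in the data: /χ/ → [q] before /ʈ/ (fricative → stop, matching a stop); /z/ → [d] before /ɟ/ (fricative → stop, matching a stop) — only manner changes, and always toward the following segment.
No alternation appears in [ʐeʃʒɛ], [kiðse]: there the adjacent consonants already agree in manner (/ʃ/ and /ʒ/ are both fricatives; /ð/ and /s/ are both fricatives), so these forms are consistent with the same rule.
The trigger is the following segment, so the direction is regressive (anticipatory).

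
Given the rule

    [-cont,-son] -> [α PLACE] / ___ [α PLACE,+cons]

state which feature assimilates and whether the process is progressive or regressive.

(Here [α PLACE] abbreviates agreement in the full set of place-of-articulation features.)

The rule copies the place features (abbreviated [PLACE]) from the environment onto the target, so the assimilating feature is place.
Since the environment is written after the underscore, the trigger follows the target; the direction is regressive.

regressive place assimilation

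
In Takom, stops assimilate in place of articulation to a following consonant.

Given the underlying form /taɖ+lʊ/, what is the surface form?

/ɖ/ is a voiced retroflex stop. The following trigger /l/ is alveolar, so /ɖ/ must become alveolar as well.
The voiced alveolar stop is [d], so /ɖ/ → [d].

[tadlʊ]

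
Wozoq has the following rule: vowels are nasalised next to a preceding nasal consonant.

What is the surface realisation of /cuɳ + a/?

/a/ sits next to the nasal /ɳ/ and is therefore nasalised to [ã].

[cuɳã]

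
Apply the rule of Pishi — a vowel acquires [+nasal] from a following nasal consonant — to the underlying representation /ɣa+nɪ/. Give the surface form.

[ɣãnɪ]

The vowel /a/ is adjacent to the following nasal /n/, so it acquires [+nasal] and surfaces as [ã].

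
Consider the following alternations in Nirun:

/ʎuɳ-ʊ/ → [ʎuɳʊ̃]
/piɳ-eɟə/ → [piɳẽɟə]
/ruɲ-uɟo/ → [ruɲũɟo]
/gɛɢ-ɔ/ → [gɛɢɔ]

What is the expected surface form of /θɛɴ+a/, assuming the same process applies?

[θɛɴã]

The data show progressive nasality assimilation (vowel nasalisation): /ʊ/ → [ʊ̃] after /ɳ/; /e/ → [ẽ] after /ɳ/; /u/ → [ũ] after /ɲ/ — a vowel is nasalised by an immediately preceding nasal consonant.
No change occurs in [gɛɢɔ] because the vowel at the boundary is adjacent to an oral consonant, not a nasal (/ɔ/ next to /ɢ/).
The vowel /a/ is adjacent to the preceding nasal /ɴ/, so it acquires [+nasal] and surfaces as [ã].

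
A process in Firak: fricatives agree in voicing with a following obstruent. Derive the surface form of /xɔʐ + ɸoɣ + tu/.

[xɔʂɸoxtu]

The rule targets /ʐ/ (voiced retroflex fricative), which sits before the trigger /ɸ/ (voiceless).
The voiceless retroflex fricative is [ʂ], so /ʐ/ → [ʂ].
At the second juncture, /ɣ/ likewise becomes [x] adjacent to /t/.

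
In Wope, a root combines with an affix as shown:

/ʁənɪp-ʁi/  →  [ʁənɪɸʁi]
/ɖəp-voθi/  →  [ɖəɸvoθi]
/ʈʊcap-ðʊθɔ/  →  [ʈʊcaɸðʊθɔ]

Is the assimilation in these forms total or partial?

partial assimilation

Underlying /p/ is realised as [ɸ] next to /ʁ/; /ʁ/ itself does not change.
/p/ is a stop while /ʁ/ is a fricative; the output [ɸ] is a fricative, matching the trigger — so the feature that spreads is manner.
Place and voice are unchanged, so the assimilation is partial, not total.
The other alternating forms pattern the same way: /p/ → [ɸ] before /v/ (stop → fricative, matching a fricative); /p/ → [ɸ] before /ð/ (stop → fricative, matching a fricative) — only manner changes, and always toward the following segment.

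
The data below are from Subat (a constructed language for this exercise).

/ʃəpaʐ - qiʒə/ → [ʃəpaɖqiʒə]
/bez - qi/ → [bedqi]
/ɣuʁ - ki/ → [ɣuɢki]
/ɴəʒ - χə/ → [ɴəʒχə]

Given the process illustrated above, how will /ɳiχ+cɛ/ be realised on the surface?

[ɳiqcɛ]

The data show regressive manner assimilation: /ʐ/ → [ɖ] before /q/; /z/ → [d] before /q/; /ʁ/ → [ɢ] before /k/. In each pair only manner changes, matching the following consonant, while place and voice stay constant.
No alternation appears in [ɴəʒχə]: there the adjacent consonants already agree in manner (/ʒ/ and /χ/ are both fricatives), so this form is consistent with the same rule.
/χ/ is a voiceless uvular fricative. The following trigger /c/ is a stop, so /χ/ must become a stop as well.
The voiceless uvular stop is [q], so /χ/ → [q].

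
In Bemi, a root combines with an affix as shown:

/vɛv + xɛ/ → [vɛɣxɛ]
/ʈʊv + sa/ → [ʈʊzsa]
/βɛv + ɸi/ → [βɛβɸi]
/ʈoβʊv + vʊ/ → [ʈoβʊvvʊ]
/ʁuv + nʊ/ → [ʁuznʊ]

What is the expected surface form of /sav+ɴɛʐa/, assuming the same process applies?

[saʁɴɛʐa]

The data show regressive place assimilation: /v/ → [ɣ] before /x/; /v/ → [z] before /s/; /v/ → [β] before /ɸ/; /v/ → [z] before /n/. In each pair only place changes, matching the following consonant, while manner and voice stay constant.
Nothing changes in [ʈoβʊvvʊ]: there the adjacent consonants already agree in place (/v/ and /v/ are both labiodental), so this form is consistent with the same rule.
/v/ is a voiced labiodental fricative. The following trigger /ɴ/ is uvular, so /v/ must become uvular as well.
The voiced uvular fricative is [ʁ], so /v/ → [ʁ].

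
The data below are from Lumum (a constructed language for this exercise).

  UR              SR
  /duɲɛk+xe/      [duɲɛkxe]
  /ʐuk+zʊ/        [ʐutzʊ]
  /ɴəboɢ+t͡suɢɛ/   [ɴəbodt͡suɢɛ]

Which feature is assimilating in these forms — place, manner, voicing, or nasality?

Underlying /k/ is realised as [t] next to /z/; /z/ itself does not change.
The change velar → alveolar matches the place of the following /z/, identifying this as place assimilation.
The same holds elsewhere in the data: /ɢ/ → [d] before /t͡s/ (uvular → alveolar, matching alveolar) — only place changes, and always toward the following segment.
No alternation appears in [duɲɛkxe]: there the adjacent consonants already agree in place (/k/ and /x/ are both velar), so this form is consistent with the same rule.

place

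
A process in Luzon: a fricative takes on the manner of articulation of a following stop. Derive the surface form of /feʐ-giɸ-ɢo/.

The rule targets /ʐ/ (voiced retroflex fricative), which sits before the trigger /g/ (stop).
A voiced retroflex stop is [ɖ], so the surface segment is [ɖ].
At the second juncture, /ɸ/ likewise becomes [p] adjacent to /ɢ/.

[feɖgipɢo]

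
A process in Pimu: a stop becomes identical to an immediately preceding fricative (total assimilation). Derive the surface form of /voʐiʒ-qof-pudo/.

[voʐiʒʒoffudo]

/q/ is the segment targeted by the rule; it sits immediately after /ʒ/, so it assimilates completely and surfaces as [ʒ].
At the second juncture, /p/ likewise becomes [f] adjacent to /f/.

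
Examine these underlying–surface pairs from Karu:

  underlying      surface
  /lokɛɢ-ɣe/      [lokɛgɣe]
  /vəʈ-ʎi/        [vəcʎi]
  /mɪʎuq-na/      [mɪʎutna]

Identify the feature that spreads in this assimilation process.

place

The segment that alternates is /ɢ/, which surfaces as [g] when adjacent to /ɣ/.
/ɢ/ is uvular while /ɣ/ is velar; the output [g] is velar, matching the trigger — so the feature that spreads is place.
Checking the remaining alternations: /ʈ/ → [c] before /ʎ/ (retroflex → palatal, matching palatal); /q/ → [t] before /n/ (uvular → alveolar, matching alveolar) — only place changes, and always toward the following segment.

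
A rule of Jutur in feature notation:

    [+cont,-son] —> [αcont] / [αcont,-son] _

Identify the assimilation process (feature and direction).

progressive manner assimilation

The rule copies [cont] (continuancy) from the environment onto the target fricatives; since [±cont] encodes the stop/fricative manner contrast, the assimilating dimension is manner.
Since the environment is written before the underscore, the trigger precedes the target; the direction is progressive.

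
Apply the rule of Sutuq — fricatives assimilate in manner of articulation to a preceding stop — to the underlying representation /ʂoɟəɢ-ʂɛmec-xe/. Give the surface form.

The rule targets /ʂ/ (voiceless retroflex fricative), which sits after the trigger /ɢ/ (stop).
The voiceless retroflex stop is [ʈ], so /ʂ/ → [ʈ].
The same rule applies at the second boundary: /x/ → [k] next to /c/.

[ʂoɟəɢʈɛmecke]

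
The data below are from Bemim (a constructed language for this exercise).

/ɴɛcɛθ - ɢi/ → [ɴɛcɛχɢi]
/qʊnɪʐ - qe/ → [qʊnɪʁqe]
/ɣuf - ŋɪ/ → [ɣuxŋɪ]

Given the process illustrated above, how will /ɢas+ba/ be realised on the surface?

The data show regressive place assimilation: /θ/ → [χ] before /ɢ/; /ʐ/ → [ʁ] before /q/; /f/ → [x] before /ŋ/. In each pair only place changes, matching the following consonant, while manner and voice stay constant.
The rule targets /s/ (voiceless alveolar fricative), which sits before the trigger /b/ (bilabial).
Changing only its place to bilabial gives [ɸ] — the voiceless bilabial fricative.

[ɢaɸba]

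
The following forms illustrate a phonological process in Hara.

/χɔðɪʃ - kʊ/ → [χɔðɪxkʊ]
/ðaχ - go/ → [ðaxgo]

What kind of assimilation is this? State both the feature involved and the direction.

Comparing underlying and surface forms, /ʃ/ → [x] is the alternation; the neighbouring /k/ is constant.
/ʃ/ is postalveolar while /k/ is velar; the output [x] is velar, matching the trigger — so the feature that spreads is place.
Manner and voice are unchanged, so the assimilation is partial, not total.
The other alternating form patterns the same way: /χ/ → [x] before /g/ (uvular → velar, matching velar) — only place changes, and always toward the following segment.
Since the segment that changes precedes the conditioning segment, the assimilation is regressive.

regressive place assimilation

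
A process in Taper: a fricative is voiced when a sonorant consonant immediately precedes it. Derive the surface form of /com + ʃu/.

The rule targets /ʃ/ (voiceless postalveolar fricative), which sits after the trigger /m/ (voiced).
A voiced postalveolar fricative is [ʒ], so the surface segment is [ʒ].

[comʒu]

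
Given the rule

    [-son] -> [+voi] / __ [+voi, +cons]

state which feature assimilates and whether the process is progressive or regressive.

regressive voicing assimilation

The target ([-son], obstruents) acquires [+voi] next to a voiced consonant ([+voi, +cons]) — it takes on the voicing of its neighbour, so the feature that spreads is voicing.
Since the environment is written after the underscore, the trigger follows the target; the direction is regressive.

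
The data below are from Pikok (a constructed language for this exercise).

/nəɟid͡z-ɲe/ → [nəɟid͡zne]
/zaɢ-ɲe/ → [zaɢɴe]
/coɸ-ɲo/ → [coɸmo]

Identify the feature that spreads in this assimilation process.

The segment that alternates is /ɲ/, which surfaces as [n] when adjacent to /d͡z/.
/ɲ/ is palatal while /d͡z/ is alveolar; the output [n] is alveolar, matching the trigger — so the feature that spreads is place.
Checking the remaining alternations: /ɲ/ → [ɴ] after /ɢ/ (palatal → uvular, matching uvular); /ɲ/ → [m] after /ɸ/ (palatal → bilabial, matching bilabial) — only place changes, and always toward the preceding segment.

place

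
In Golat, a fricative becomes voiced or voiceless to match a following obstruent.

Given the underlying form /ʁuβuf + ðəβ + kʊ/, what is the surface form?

[ʁuβuvðəɸkʊ]

/f/ is a voiceless labiodental fricative. The following trigger /ð/ is voiced, so /f/ must become voiced as well.
Changing only its voicing to voiced gives [v] — the voiced labiodental fricative.
At the second juncture, /β/ likewise becomes [ɸ] adjacent to /k/.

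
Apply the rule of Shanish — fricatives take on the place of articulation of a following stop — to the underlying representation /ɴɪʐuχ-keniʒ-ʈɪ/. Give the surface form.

[ɴɪʐuxkeniʐʈɪ]

/χ/ is a voiceless uvular fricative. The following trigger /k/ is velar, so /χ/ must become velar as well.
A voiceless velar fricative is [x], so the surface segment is [x].
The same rule applies at the second boundary: /ʒ/ → [ʐ] next to /ʈ/.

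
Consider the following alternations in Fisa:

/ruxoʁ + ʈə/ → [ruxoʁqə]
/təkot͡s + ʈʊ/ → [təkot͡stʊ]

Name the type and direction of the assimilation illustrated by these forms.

Comparing underlying and surface forms, /ʈ/ → [q] is the alternation; the neighbouring /ʁ/ is constant.
The change retroflex → uvular matches the place of the preceding /ʁ/, identifying this as place assimilation.
Manner and voice are unchanged, so the assimilation is partial, not total.
The same holds elsewhere in the data: /ʈ/ → [t] after /t͡s/ (retroflex → alveolar, matching alveolar) — only place changes, and always toward the preceding segment.
The trigger is the preceding segment, so the direction is progressive (perseverative).

progressive place assimilation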